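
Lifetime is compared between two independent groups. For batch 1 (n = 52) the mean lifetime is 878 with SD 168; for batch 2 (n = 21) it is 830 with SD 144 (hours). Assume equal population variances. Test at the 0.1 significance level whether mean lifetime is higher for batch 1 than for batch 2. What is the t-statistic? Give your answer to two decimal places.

1.15

Let group 1 = batch 1, group 2 = batch 2. H0: μ_1 = μ_2; H1: μ_1 > μ_2 (two-sample pooled-variance t-test, right-tailed).
s_p² = [(52−1)·168² + (21−1)·144²]/(52+21−2) = 26114.7
t = (878 − 830)/√[26114.7·(1/52 + 1/21)] = 1.15
df = n₁ + n₂ − 2 = 71
p-value = P(T ≥ 1.15) ≈ 0.1272
Since p ≈ 0.1272 > α = 0.1, fail to reject H0; the evidence is not statistically significant.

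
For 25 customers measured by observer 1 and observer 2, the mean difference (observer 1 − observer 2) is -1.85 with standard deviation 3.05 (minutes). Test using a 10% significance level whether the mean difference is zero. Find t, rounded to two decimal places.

H0: μ_d = 0; H1: μ_d ≠ 0 (paired t-test on the differences, two-sided).
t = d̄/(s_d/√n) = -1.85/(3.05/√25) = -3.03
df = n − 1 = 24
Two-sided p-value ≈ 0.0057
Since p ≈ 0.0057 < α = 0.1, reject H0; the data support H1.

-3.03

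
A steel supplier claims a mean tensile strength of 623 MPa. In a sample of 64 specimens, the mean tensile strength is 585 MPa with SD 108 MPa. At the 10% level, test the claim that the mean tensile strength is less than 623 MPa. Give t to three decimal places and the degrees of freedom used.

t = -2.815, df = 63

H0: μ = 623; H1: μ < 623 (one-sample t-test, left-tailed).
t = (x̄ − μ₀)/(s/√n) = (585 − 623)/(108/√64) = -2.815
df = n − 1 = 63
p-value = P(T ≤ -2.815) ≈ 0.0033
Since p ≈ 0.0033 < α = 0.1, reject H0; the data support H1.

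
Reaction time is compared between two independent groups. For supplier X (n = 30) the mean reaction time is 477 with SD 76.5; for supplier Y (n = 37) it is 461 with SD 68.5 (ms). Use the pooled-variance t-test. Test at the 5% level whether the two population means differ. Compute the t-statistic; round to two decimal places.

0.90

Let group 1 = supplier X, group 2 = supplier Y. H0: μ_1 = μ_2; H1: μ_1 ≠ μ_2 (two-sample pooled-variance t-test, two-sided).
s_p² = [(30−1)·76.5² + (37−1)·68.5²]/(30+37−2) = 5209.79
t = (477 − 461)/√[5209.79·(1/30 + 1/37)] = 0.90
df = n₁ + n₂ − 2 = 65
Two-sided p-value ≈ 0.370
Since p ≈ 0.370 > α = 0.05, fail to reject H0; the data do not provide sufficient evidence against H0.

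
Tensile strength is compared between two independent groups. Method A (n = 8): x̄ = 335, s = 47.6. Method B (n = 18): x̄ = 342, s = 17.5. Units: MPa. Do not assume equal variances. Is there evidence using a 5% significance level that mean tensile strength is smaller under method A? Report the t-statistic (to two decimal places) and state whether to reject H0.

Let group 1 = method A, group 2 = method B. H0: μ_1 = μ_2; H1: μ_1 < μ_2 (Welch's two-sample t-test, left-tailed).
t = (x̄_1 − x̄_2)/√(s_1²/n_1 + s_2²/n_2) = (335 − 342)/√(47.6²/8 + 17.5²/18) = -0.40
Welch–Satterthwaite df ≈ 7.85
p-value = P(T ≤ -0.40) ≈ 0.348
Since p ≈ 0.348 > α = 0.05, fail to reject H0; the evidence is not statistically significant.

t = -0.40; fail to reject H0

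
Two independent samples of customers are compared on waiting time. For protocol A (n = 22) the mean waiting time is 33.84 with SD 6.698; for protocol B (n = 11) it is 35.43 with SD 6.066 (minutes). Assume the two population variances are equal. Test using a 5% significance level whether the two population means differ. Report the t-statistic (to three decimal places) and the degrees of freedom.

t = -0.662, df = 31

Let group 1 = protocol A, group 2 = protocol B. H0: μ_1 = μ_2; H1: μ_1 ≠ μ_2 (two-sample pooled-variance t-test, two-sided).
s_p² = [(22−1)·6.698² + (11−1)·6.066²]/(22+11−2) = 42.261
t = (33.84 − 35.43)/√[42.261·(1/22 + 1/11)] = -0.662
df = n₁ + n₂ − 2 = 31
Two-sided p-value ≈ 0.513
Since p ≈ 0.513 > α = 0.05, fail to reject H0; the evidence is not statistically significant.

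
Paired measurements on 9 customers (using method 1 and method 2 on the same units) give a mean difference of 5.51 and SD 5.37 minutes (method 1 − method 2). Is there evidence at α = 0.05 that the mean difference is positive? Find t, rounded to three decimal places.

H0: μ_d = 0; H1: μ_d > 0 (paired t-test on the differences, right-tailed).
t = d̄/(s_d/√n) = 5.51/(5.37/√9) = 3.078
df = n − 1 = 8
p-value = P(T ≥ 3.078) ≈ 0.0076
Since p ≈ 0.0076 < α = 0.05, reject H0; the evidence is statistically significant.

3.078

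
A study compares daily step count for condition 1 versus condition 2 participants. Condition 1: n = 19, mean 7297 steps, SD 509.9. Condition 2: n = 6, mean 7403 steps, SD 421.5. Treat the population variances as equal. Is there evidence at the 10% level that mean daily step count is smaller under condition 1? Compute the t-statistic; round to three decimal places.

Let group 1 = condition 1, group 2 = condition 2. H0: μ_1 = μ_2; H1: μ_1 < μ_2 (two-sample pooled-variance t-test, left-tailed).
s_p² = [(19−1)·509.9² + (6−1)·421.5²]/(19+6−2) = 242099
t = (7297 − 7403)/√[242099·(1/19 + 1/6)] = -0.460
df = n₁ + n₂ − 2 = 23
p-value = P(T ≤ -0.460) ≈ 0.325
Since p ≈ 0.325 > α = 0.1, fail to reject H0; the evidence is not statistically significant.

-0.460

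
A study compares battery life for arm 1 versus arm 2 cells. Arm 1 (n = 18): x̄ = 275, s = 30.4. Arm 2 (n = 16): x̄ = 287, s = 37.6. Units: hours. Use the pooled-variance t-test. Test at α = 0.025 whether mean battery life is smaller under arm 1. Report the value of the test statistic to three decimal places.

-1.028

Let group 1 = arm 1, group 2 = arm 2. H0: μ_1 = μ_2; H1: μ_1 < μ_2 (two-sample pooled-variance t-test, left-tailed).
s_p² = [(18−1)·30.4² + (16−1)·37.6²]/(18+16−2) = 1153.66
t = (275 − 287)/√[1153.66·(1/18 + 1/16)] = -1.028
df = n₁ + n₂ − 2 = 32
p-value = P(T ≤ -1.028) ≈ 0.1558
Since p ≈ 0.1558 > α = 0.025, fail to reject H0; the evidence is not statistically significant.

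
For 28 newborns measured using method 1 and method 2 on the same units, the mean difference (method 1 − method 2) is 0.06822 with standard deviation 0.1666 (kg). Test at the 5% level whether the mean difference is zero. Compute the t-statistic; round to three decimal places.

2.167

H0: μ_d = 0; H1: μ_d ≠ 0 (paired t-test on the differences, two-sided).
t = d̄/(s_d/√n) = 0.06822/(0.1666/√28) = 2.167
df = n − 1 = 27
Two-sided p-value ≈ 0.039
Since p ≈ 0.039 < α = 0.05, reject H0; the evidence is statistically significant.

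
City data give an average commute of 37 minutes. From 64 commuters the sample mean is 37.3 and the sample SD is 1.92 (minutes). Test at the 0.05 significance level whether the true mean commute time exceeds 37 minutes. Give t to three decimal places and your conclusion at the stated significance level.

t = 1.250; fail to reject H0

H0: μ = 37; H1: μ > 37 (one-sample t-test, right-tailed).
t = (x̄ − μ₀)/(s/√n) = (37.3 − 37)/(1.92/√64) = 1.250
df = n − 1 = 63
p-value = P(T ≥ 1.250) ≈ 0.108
Since p ≈ 0.108 > α = 0.05, fail to reject H0; the data do not provide sufficient evidence against H0.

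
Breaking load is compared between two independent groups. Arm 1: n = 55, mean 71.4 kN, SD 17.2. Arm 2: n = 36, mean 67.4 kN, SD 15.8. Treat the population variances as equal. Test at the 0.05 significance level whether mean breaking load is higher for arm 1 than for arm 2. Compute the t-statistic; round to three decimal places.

1.120

Let group 1 = arm 1, group 2 = arm 2. H0: μ_1 = μ_2; H1: μ_1 > μ_2 (two-sample pooled-variance t-test, right-tailed).
s_p² = [(55−1)·17.2² + (36−1)·15.8²]/(55+36−2) = 277.671
t = (71.4 − 67.4)/√[277.671·(1/55 + 1/36)] = 1.120
df = n₁ + n₂ − 2 = 89
p-value = P(T ≥ 1.120) ≈ 0.133
Since p ≈ 0.133 > α = 0.05, fail to reject H0; the data do not provide sufficient evidence against H0.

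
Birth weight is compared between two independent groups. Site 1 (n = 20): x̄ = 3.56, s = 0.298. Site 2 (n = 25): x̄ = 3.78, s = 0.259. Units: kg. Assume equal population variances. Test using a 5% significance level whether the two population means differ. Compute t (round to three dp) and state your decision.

Let group 1 = site 1, group 2 = site 2. H0: μ_1 = μ_2; H1: μ_1 ≠ μ_2 (two-sample pooled-variance t-test, two-sided).
s_p² = [(20−1)·0.298² + (25−1)·0.259²]/(20+25−2) = 0.0766795
t = (3.56 − 3.78)/√[0.0766795·(1/20 + 1/25)] = -2.648
df = n₁ + n₂ − 2 = 43
Two-sided p-value ≈ 0.0113
Since p ≈ 0.0113 < α = 0.05, reject H0; the evidence is statistically significant.

t = -2.648; reject H0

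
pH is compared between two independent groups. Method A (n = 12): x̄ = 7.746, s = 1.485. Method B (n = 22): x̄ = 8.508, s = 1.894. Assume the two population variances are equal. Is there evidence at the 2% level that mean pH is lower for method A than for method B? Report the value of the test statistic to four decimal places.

Let group 1 = method A, group 2 = method B. H0: μ_1 = μ_2; H1: μ_1 < μ_2 (two-sample pooled-variance t-test, left-tailed).
s_p² = [(12−1)·1.485² + (22−1)·1.894²]/(12+22−2) = 3.11217
t = (7.746 − 8.508)/√[3.11217·(1/12 + 1/22)] = -1.2036
df = n₁ + n₂ − 2 = 32
p-value = P(T ≤ -1.2036) ≈ 0.119
Since p ≈ 0.119 > α = 0.02, fail to reject H0; the evidence is not statistically significant.

-1.2036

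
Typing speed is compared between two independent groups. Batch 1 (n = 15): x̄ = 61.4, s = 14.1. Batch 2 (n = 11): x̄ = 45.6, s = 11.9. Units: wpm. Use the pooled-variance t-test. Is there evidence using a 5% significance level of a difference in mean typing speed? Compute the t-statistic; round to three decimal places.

3.009

Let group 1 = batch 1, group 2 = batch 2. H0: μ_1 = μ_2; H1: μ_1 ≠ μ_2 (two-sample pooled-variance t-test, two-sided).
s_p² = [(15−1)·14.1² + (11−1)·11.9²]/(15+11−2) = 174.977
t = (61.4 − 45.6)/√[174.977·(1/15 + 1/11)] = 3.009
df = n₁ + n₂ − 2 = 24
Two-sided p-value ≈ 0.0061
Since p ≈ 0.0061 < α = 0.05, reject H0; the data support H1.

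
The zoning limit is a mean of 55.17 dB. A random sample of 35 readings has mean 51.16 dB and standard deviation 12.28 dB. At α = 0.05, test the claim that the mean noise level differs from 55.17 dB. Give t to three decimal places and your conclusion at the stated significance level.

t = -1.932; fail to reject H0

H0: μ = 55.17; H1: μ ≠ 55.17 (one-sample t-test, two-sided).
t = (x̄ − μ₀)/(s/√n) = (51.16 − 55.17)/(12.28/√35) = -1.932
df = n − 1 = 34
Two-sided p-value ≈ 0.0617
Since p ≈ 0.0617 > α = 0.05, fail to reject H0; the data do not provide sufficient evidence against H0.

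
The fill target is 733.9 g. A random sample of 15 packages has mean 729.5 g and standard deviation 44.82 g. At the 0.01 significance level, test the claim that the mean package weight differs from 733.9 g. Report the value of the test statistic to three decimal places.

-0.380

H0: μ = 733.9; H1: μ ≠ 733.9 (one-sample t-test, two-sided).
t = (x̄ − μ₀)/(s/√n) = (729.5 − 733.9)/(44.82/√15) = -0.380
df = n − 1 = 14
Two-sided p-value ≈ 0.7095
Since p ≈ 0.7095 > α = 0.01, fail to reject H0; the data do not provide sufficient evidence against H0.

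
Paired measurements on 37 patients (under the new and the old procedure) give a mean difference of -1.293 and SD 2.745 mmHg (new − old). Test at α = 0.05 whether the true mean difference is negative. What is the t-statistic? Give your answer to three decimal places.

-2.865

H0: μ_d = 0; H1: μ_d < 0 (paired t-test on the differences, left-tailed).
t = d̄/(s_d/√n) = -1.293/(2.745/√37) = -2.865
df = n − 1 = 36
p-value = P(T ≤ -2.865) ≈ 0.0035
Since p ≈ 0.0035 < α = 0.05, reject H0; the evidence is statistically significant.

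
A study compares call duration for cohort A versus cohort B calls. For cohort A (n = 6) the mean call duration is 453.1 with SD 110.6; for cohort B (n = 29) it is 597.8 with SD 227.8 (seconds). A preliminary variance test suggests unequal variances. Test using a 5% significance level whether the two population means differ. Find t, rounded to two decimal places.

-2.34

Let group 1 = cohort A, group 2 = cohort B. H0: μ_1 = μ_2; H1: μ_1 ≠ μ_2 (Welch's two-sample t-test, two-sided).
t = (x̄_1 − x̄_2)/√(s_1²/n_1 + s_2²/n_2) = (453.1 − 597.8)/√(110.6²/6 + 227.8²/29) = -2.34
Welch–Satterthwaite df ≈ 15.50
Two-sided p-value ≈ 0.033
Since p ≈ 0.033 < α = 0.05, reject H0; the evidence is statistically significant.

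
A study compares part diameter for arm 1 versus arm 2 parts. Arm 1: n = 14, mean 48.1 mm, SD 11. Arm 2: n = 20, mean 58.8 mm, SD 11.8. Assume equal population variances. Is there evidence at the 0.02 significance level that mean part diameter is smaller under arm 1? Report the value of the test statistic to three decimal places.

Let group 1 = arm 1, group 2 = arm 2. H0: μ_1 = μ_2; H1: μ_1 < μ_2 (two-sample pooled-variance t-test, left-tailed).
s_p² = [(14−1)·11² + (20−1)·11.8²]/(14+20−2) = 131.83
t = (48.1 − 58.8)/√[131.83·(1/14 + 1/20)] = -2.674
df = n₁ + n₂ − 2 = 32
p-value = P(T ≤ -2.674) ≈ 0.006
Since p ≈ 0.006 < α = 0.02, reject H0; the evidence is statistically significant.

-2.674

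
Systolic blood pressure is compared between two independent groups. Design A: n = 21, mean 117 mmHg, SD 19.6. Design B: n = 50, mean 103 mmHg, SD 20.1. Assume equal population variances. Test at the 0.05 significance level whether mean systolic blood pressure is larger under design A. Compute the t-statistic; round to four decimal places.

2.6978

Let group 1 = design A, group 2 = design B. H0: μ_1 = μ_2; H1: μ_1 > μ_2 (two-sample pooled-variance t-test, right-tailed).
s_p² = [(21−1)·19.6² + (50−1)·20.1²]/(21+50−2) = 398.256
t = (117 − 103)/√[398.256·(1/21 + 1/50)] = 2.6978
df = n₁ + n₂ − 2 = 69
p-value = P(T ≥ 2.6978) ≈ 0.0044
Since p ≈ 0.0044 < α = 0.05, reject H0; the evidence is statistically significant.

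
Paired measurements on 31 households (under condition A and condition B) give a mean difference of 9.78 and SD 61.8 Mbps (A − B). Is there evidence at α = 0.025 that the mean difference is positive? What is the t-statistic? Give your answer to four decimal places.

H0: μ_d = 0; H1: μ_d > 0 (paired t-test on the differences, right-tailed).
t = d̄/(s_d/√n) = 9.78/(61.8/√31) = 0.8811
df = n − 1 = 30
p-value = P(T ≥ 0.8811) ≈ 0.1926
Since p ≈ 0.1926 > α = 0.025, fail to reject H0; the data do not provide sufficient evidence against H0.

0.8811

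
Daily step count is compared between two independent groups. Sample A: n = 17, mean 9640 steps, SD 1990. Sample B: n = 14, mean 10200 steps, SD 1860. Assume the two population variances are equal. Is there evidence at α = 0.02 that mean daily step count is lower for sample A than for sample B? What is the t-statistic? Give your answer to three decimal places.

Let group 1 = sample A, group 2 = sample B. H0: μ_1 = μ_2; H1: μ_1 < μ_2 (two-sample pooled-variance t-test, left-tailed).
s_p² = [(17−1)·1990² + (14−1)·1860²]/(17+14−2) = 3735740
t = (9640 − 10200)/√[3735740·(1/17 + 1/14)] = -0.803
df = n₁ + n₂ − 2 = 29
p-value = P(T ≤ -0.803) ≈ 0.214
Since p ≈ 0.214 > α = 0.02, fail to reject H0; the evidence is not statistically significant.

-0.803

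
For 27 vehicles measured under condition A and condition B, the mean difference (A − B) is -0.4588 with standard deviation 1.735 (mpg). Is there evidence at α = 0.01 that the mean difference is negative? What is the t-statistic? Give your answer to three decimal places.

H0: μ_d = 0; H1: μ_d < 0 (paired t-test on the differences, left-tailed).
t = d̄/(s_d/√n) = -0.4588/(1.735/√27) = -1.374
df = n − 1 = 26
p-value = P(T ≤ -1.374) ≈ 0.0906
Since p ≈ 0.0906 > α = 0.01, fail to reject H0; the evidence is not statistically significant.

-1.374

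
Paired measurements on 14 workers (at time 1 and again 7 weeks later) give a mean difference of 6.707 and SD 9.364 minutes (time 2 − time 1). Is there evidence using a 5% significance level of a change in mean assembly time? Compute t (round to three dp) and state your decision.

t = 2.680; reject H0

H0: μ_d = 0; H1: μ_d ≠ 0 (paired t-test on the differences, two-sided).
t = d̄/(s_d/√n) = 6.707/(9.364/√14) = 2.680
df = n − 1 = 13
Two-sided p-value ≈ 0.0189
Since p ≈ 0.0189 < α = 0.05, reject H0; the data support H1.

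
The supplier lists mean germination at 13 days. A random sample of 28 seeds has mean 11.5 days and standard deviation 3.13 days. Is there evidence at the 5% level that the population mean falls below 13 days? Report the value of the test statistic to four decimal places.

-2.5359

H0: μ = 13; H1: μ < 13 (one-sample t-test, left-tailed).
t = (x̄ − μ₀)/(s/√n) = (11.5 − 13)/(3.13/√28) = -2.5359
df = n − 1 = 27
p-value = P(T ≤ -2.5359) ≈ 0.009
Since p ≈ 0.009 < α = 0.05, reject H0; the evidence is statistically significant.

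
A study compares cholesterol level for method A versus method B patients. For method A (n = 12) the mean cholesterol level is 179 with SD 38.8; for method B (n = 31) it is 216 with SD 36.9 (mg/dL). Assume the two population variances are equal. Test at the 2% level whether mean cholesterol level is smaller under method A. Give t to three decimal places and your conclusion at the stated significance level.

t = -2.908; reject H0

Let group 1 = method A, group 2 = method B. H0: μ_1 = μ_2; H1: μ_1 < μ_2 (two-sample pooled-variance t-test, left-tailed).
s_p² = [(12−1)·38.8² + (31−1)·36.9²]/(12+31−2) = 1400.2
t = (179 − 216)/√[1400.2·(1/12 + 1/31)] = -2.908
df = n₁ + n₂ − 2 = 41
p-value = P(T ≤ -2.908) ≈ 0.0029
Since p ≈ 0.0029 < α = 0.02, reject H0; the data support H1.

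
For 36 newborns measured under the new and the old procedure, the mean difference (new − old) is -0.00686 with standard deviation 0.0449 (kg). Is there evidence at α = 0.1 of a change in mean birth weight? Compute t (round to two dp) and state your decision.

t = -0.92; fail to reject H0

H0: μ_d = 0; H1: μ_d ≠ 0 (paired t-test on the differences, two-sided).
t = d̄/(s_d/√n) = -0.00686/(0.0449/√36) = -0.92
df = n − 1 = 35
Two-sided p-value ≈ 0.3656
Since p ≈ 0.3656 > α = 0.1, fail to reject H0; the evidence is not statistically significant.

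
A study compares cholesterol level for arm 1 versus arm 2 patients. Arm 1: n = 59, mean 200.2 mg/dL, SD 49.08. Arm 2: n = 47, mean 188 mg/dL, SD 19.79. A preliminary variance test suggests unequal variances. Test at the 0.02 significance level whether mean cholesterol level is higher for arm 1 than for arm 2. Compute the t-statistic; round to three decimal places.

1.740

Let group 1 = arm 1, group 2 = arm 2. H0: μ_1 = μ_2; H1: μ_1 > μ_2 (Welch's two-sample t-test, right-tailed).
t = (x̄_1 − x̄_2)/√(s_1²/n_1 + s_2²/n_2) = (200.2 − 188)/√(49.08²/59 + 19.79²/47) = 1.740
Welch–Satterthwaite df ≈ 79.90
p-value = P(T ≥ 1.740) ≈ 0.043
Since p ≈ 0.043 > α = 0.02, fail to reject H0; the evidence is not statistically significant.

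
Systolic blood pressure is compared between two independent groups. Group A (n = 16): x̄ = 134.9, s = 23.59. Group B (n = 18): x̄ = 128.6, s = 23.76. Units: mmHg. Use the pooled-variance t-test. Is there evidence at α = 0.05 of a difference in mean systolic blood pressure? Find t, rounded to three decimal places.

Let group 1 = group A, group 2 = group B. H0: μ_1 = μ_2; H1: μ_1 ≠ μ_2 (two-sample pooled-variance t-test, two-sided).
s_p² = [(16−1)·23.59² + (18−1)·23.76²]/(16+18−2) = 560.764
t = (134.9 − 128.6)/√[560.764·(1/16 + 1/18)] = 0.774
df = n₁ + n₂ − 2 = 32
Two-sided p-value ≈ 0.444
Since p ≈ 0.444 > α = 0.05, fail to reject H0; the evidence is not statistically significant.

0.774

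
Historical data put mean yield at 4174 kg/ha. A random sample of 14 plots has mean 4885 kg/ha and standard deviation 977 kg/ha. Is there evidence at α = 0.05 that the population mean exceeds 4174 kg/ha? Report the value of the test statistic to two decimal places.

2.72

H0: μ = 4174; H1: μ > 4174 (one-sample t-test, right-tailed).
t = (x̄ − μ₀)/(s/√n) = (4885 − 4174)/(977/√14) = 2.72
df = n − 1 = 13
p-value = P(T ≥ 2.72) ≈ 0.0087
Since p ≈ 0.0087 < α = 0.05, reject H0; the data support H1.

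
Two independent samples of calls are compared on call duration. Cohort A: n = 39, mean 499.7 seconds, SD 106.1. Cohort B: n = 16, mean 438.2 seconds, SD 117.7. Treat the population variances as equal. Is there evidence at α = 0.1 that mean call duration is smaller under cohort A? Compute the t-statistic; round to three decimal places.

1.892

Let group 1 = cohort A, group 2 = cohort B. H0: μ_1 = μ_2; H1: μ_1 < μ_2 (two-sample pooled-variance t-test, left-tailed).
s_p² = [(39−1)·106.1² + (16−1)·117.7²]/(39+16−2) = 11991.9
t = (499.7 − 438.2)/√[11991.9·(1/39 + 1/16)] = 1.892
df = n₁ + n₂ − 2 = 53
p-value = P(T ≤ 1.892) ≈ 0.968
Since p ≈ 0.968 > α = 0.1, fail to reject H0; the data do not provide sufficient evidence against H0.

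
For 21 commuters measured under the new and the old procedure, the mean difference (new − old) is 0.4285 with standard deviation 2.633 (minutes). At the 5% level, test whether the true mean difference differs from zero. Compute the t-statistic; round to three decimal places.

0.746

H0: μ_d = 0; H1: μ_d ≠ 0 (paired t-test on the differences, two-sided).
t = d̄/(s_d/√n) = 0.4285/(2.633/√21) = 0.746
df = n − 1 = 20
Two-sided p-value ≈ 0.464
Since p ≈ 0.464 > α = 0.05, fail to reject H0; the data do not provide sufficient evidence against H0.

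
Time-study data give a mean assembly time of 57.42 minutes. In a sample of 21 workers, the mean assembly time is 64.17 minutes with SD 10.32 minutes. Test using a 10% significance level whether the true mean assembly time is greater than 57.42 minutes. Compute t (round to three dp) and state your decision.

H0: μ = 57.42; H1: μ > 57.42 (one-sample t-test, right-tailed).
t = (x̄ − μ₀)/(s/√n) = (64.17 − 57.42)/(10.32/√21) = 2.997
df = n − 1 = 20
p-value = P(T ≥ 2.997) ≈ 0.004
Since p ≈ 0.004 < α = 0.1, reject H0; the evidence is statistically significant.

t = 2.997; reject H0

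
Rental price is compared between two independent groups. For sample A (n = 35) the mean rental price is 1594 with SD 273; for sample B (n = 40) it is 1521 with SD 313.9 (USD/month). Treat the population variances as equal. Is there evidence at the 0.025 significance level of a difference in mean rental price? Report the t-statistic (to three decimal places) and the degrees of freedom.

Let group 1 = sample A, group 2 = sample B. H0: μ_1 = μ_2; H1: μ_1 ≠ μ_2 (two-sample pooled-variance t-test, two-sided).
s_p² = [(35−1)·273² + (40−1)·313.9²]/(35+40−2) = 87353.2
t = (1594 − 1521)/√[87353.2·(1/35 + 1/40)] = 1.067
df = n₁ + n₂ − 2 = 73
Two-sided p-value ≈ 0.2894
Since p ≈ 0.2894 > α = 0.025, fail to reject H0; the evidence is not statistically significant.

t = 1.067, df = 73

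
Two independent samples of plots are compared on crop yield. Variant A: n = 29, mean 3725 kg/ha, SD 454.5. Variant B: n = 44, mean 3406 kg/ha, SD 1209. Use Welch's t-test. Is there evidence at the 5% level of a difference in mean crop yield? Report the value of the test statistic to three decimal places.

1.588

Let group 1 = variant A, group 2 = variant B. H0: μ_1 = μ_2; H1: μ_1 ≠ μ_2 (Welch's two-sample t-test, two-sided).
t = (x̄_1 − x̄_2)/√(s_1²/n_1 + s_2²/n_2) = (3725 − 3406)/√(454.5²/29 + 1209²/44) = 1.588
Welch–Satterthwaite df ≈ 59.23
Two-sided p-value ≈ 0.118
Since p ≈ 0.118 > α = 0.05, fail to reject H0; the data do not provide sufficient evidence against H0.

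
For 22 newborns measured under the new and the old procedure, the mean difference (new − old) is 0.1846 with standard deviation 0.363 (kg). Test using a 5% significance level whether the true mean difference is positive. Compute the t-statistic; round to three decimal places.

2.385

H0: μ_d = 0; H1: μ_d > 0 (paired t-test on the differences, right-tailed).
t = d̄/(s_d/√n) = 0.1846/(0.363/√22) = 2.385
df = n − 1 = 21
p-value = P(T ≥ 2.385) ≈ 0.0133
Since p ≈ 0.0133 < α = 0.05, reject H0; the data support H1.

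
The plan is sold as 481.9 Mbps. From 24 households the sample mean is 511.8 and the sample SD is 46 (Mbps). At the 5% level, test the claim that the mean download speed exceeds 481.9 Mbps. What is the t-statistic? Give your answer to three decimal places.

3.184

H0: μ = 481.9; H1: μ > 481.9 (one-sample t-test, right-tailed).
t = (x̄ − μ₀)/(s/√n) = (511.8 − 481.9)/(46/√24) = 3.184
df = n − 1 = 23
p-value = P(T ≥ 3.184) ≈ 0.002
Since p ≈ 0.002 < α = 0.05, reject H0; the data support H1.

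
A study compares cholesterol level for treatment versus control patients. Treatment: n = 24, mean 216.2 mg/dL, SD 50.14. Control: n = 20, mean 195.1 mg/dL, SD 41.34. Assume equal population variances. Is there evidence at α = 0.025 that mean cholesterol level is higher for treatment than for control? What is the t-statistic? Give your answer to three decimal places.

Let group 1 = treatment, group 2 = control. H0: μ_1 = μ_2; H1: μ_1 > μ_2 (two-sample pooled-variance t-test, right-tailed).
s_p² = [(24−1)·50.14² + (20−1)·41.34²]/(24+20−2) = 2149.84
t = (216.2 − 195.1)/√[2149.84·(1/24 + 1/20)] = 1.503
df = n₁ + n₂ − 2 = 42
p-value = P(T ≥ 1.503) ≈ 0.0702
Since p ≈ 0.0702 > α = 0.025, fail to reject H0; the evidence is not statistically significant.

1.503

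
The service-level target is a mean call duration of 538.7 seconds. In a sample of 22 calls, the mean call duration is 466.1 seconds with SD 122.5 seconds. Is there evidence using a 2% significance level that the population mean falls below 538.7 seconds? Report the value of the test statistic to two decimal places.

-2.78

H0: μ = 538.7; H1: μ < 538.7 (one-sample t-test, left-tailed).
t = (x̄ − μ₀)/(s/√n) = (466.1 − 538.7)/(122.5/√22) = -2.78
df = n − 1 = 21
p-value = P(T ≤ -2.78) ≈ 0.006
Since p ≈ 0.006 < α = 0.02, reject H0; the evidence is statistically significant.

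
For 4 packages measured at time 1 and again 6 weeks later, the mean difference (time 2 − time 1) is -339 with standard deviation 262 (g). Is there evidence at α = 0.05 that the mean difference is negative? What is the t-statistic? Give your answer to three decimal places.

-2.588

H0: μ_d = 0; H1: μ_d < 0 (paired t-test on the differences, left-tailed).
t = d̄/(s_d/√n) = -339/(262/√4) = -2.588
df = n − 1 = 3
p-value = P(T ≤ -2.588) ≈ 0.041
Since p ≈ 0.041 < α = 0.05, reject H0; the evidence is statistically significant.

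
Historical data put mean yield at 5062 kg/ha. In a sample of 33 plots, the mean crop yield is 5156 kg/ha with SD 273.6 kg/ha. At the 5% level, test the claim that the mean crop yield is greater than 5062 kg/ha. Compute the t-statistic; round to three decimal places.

H0: μ = 5062; H1: μ > 5062 (one-sample t-test, right-tailed).
t = (x̄ − μ₀)/(s/√n) = (5156 − 5062)/(273.6/√33) = 1.974
df = n − 1 = 32
p-value = P(T ≥ 1.974) ≈ 0.029
Since p ≈ 0.029 < α = 0.05, reject H0; the data support H1.

1.974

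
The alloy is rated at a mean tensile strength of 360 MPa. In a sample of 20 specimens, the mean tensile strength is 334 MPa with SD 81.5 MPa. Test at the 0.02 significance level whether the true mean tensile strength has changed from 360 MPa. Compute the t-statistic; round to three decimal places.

-1.427

H0: μ = 360; H1: μ ≠ 360 (one-sample t-test, two-sided).
t = (x̄ − μ₀)/(s/√n) = (334 − 360)/(81.5/√20) = -1.427
df = n − 1 = 19
Two-sided p-value ≈ 0.1699
Since p ≈ 0.1699 > α = 0.02, fail to reject H0; the evidence is not statistically significant.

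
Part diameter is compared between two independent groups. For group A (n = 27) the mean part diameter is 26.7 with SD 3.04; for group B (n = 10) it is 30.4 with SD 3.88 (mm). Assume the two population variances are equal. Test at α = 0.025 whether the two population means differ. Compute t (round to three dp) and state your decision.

t = -3.050; reject H0

Let group 1 = group A, group 2 = group B. H0: μ_1 = μ_2; H1: μ_1 ≠ μ_2 (two-sample pooled-variance t-test, two-sided).
s_p² = [(27−1)·3.04² + (10−1)·3.88²]/(27+10−2) = 10.7363
t = (26.7 − 30.4)/√[10.7363·(1/27 + 1/10)] = -3.050
df = n₁ + n₂ − 2 = 35
Two-sided p-value ≈ 0.0043
Since p ≈ 0.0043 < α = 0.025, reject H0; the evidence is statistically significant.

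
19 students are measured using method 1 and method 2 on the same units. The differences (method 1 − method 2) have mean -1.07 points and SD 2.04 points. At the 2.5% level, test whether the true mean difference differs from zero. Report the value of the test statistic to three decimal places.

-2.286

H0: μ_d = 0; H1: μ_d ≠ 0 (paired t-test on the differences, two-sided).
t = d̄/(s_d/√n) = -1.07/(2.04/√19) = -2.286
df = n − 1 = 18
Two-sided p-value ≈ 0.035
Since p ≈ 0.035 > α = 0.025, fail to reject H0; the data do not provide sufficient evidence against H0.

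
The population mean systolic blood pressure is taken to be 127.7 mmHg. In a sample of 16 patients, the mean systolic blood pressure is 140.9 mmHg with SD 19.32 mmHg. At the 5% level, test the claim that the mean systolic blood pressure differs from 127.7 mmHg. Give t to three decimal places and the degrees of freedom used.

t = 2.733, df = 15

H0: μ = 127.7; H1: μ ≠ 127.7 (one-sample t-test, two-sided).
t = (x̄ − μ₀)/(s/√n) = (140.9 − 127.7)/(19.32/√16) = 2.733
df = n − 1 = 15
Two-sided p-value ≈ 0.0154
Since p ≈ 0.0154 < α = 0.05, reject H0; the data support H1.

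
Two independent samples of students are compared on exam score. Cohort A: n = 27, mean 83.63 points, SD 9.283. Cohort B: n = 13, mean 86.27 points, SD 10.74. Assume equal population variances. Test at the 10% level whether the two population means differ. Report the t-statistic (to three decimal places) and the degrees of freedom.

t = -0.801, df = 38

Let group 1 = cohort A, group 2 = cohort B. H0: μ_1 = μ_2; H1: μ_1 ≠ μ_2 (two-sample pooled-variance t-test, two-sided).
s_p² = [(27−1)·9.283² + (13−1)·10.74²]/(27+13−2) = 95.3868
t = (83.63 − 86.27)/√[95.3868·(1/27 + 1/13)] = -0.801
df = n₁ + n₂ − 2 = 38
Two-sided p-value ≈ 0.428
Since p ≈ 0.428 > α = 0.1, fail to reject H0; the evidence is not statistically significant.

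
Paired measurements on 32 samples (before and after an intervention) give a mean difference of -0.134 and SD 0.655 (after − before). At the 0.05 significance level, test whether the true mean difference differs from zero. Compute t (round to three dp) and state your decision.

H0: μ_d = 0; H1: μ_d ≠ 0 (paired t-test on the differences, two-sided).
t = d̄/(s_d/√n) = -0.134/(0.655/√32) = -1.157
df = n − 1 = 31
Two-sided p-value ≈ 0.256
Since p ≈ 0.256 > α = 0.05, fail to reject H0; the data do not provide sufficient evidence against H0.

t = -1.157; fail to reject H0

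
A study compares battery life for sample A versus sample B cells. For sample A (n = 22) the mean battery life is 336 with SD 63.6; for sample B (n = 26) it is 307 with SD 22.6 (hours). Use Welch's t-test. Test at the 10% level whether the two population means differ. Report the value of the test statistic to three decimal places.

Let group 1 = sample A, group 2 = sample B. H0: μ_1 = μ_2; H1: μ_1 ≠ μ_2 (Welch's two-sample t-test, two-sided).
t = (x̄_1 − x̄_2)/√(s_1²/n_1 + s_2²/n_2) = (336 − 307)/√(63.6²/22 + 22.6²/26) = 2.033
Welch–Satterthwaite df ≈ 25.48
Two-sided p-value ≈ 0.053
Since p ≈ 0.053 < α = 0.1, reject H0; the evidence is statistically significant.

2.033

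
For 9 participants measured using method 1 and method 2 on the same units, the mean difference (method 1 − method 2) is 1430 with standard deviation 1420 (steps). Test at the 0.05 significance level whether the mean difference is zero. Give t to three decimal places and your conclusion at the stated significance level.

t = 3.021; reject H0

H0: μ_d = 0; H1: μ_d ≠ 0 (paired t-test on the differences, two-sided).
t = d̄/(s_d/√n) = 1430/(1420/√9) = 3.021
df = n − 1 = 8
Two-sided p-value ≈ 0.017
Since p ≈ 0.017 < α = 0.05, reject H0; the evidence is statistically significant.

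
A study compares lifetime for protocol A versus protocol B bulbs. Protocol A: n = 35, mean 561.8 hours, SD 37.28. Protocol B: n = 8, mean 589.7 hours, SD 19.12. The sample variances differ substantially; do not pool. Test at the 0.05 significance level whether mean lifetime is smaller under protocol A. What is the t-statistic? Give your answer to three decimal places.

Let group 1 = protocol A, group 2 = protocol B. H0: μ_1 = μ_2; H1: μ_1 < μ_2 (Welch's two-sample t-test, left-tailed).
t = (x̄_1 − x̄_2)/√(s_1²/n_1 + s_2²/n_2) = (561.8 − 589.7)/√(37.28²/35 + 19.12²/8) = -3.019
Welch–Satterthwaite df ≈ 21.16
p-value = P(T ≤ -3.019) ≈ 0.0032
Since p ≈ 0.0032 < α = 0.05, reject H0; the evidence is statistically significant.

-3.019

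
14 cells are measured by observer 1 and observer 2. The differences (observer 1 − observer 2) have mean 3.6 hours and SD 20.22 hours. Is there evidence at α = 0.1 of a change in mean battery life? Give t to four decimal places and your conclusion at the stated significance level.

t = 0.6662; fail to reject H0

H0: μ_d = 0; H1: μ_d ≠ 0 (paired t-test on the differences, two-sided).
t = d̄/(s_d/√n) = 3.6/(20.22/√14) = 0.6662
df = n − 1 = 13
Two-sided p-value ≈ 0.517
Since p ≈ 0.517 > α = 0.1, fail to reject H0; the data do not provide sufficient evidence against H0.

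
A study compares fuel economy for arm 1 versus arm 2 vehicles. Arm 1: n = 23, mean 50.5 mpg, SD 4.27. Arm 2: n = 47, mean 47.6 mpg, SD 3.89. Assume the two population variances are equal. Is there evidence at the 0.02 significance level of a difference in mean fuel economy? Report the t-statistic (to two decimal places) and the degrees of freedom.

Let group 1 = arm 1, group 2 = arm 2. H0: μ_1 = μ_2; H1: μ_1 ≠ μ_2 (two-sample pooled-variance t-test, two-sided).
s_p² = [(23−1)·4.27² + (47−1)·3.89²]/(23+47−2) = 16.1353
t = (50.5 − 47.6)/√[16.1353·(1/23 + 1/47)] = 2.84
df = n₁ + n₂ − 2 = 68
Two-sided p-value ≈ 0.006
Since p ≈ 0.006 < α = 0.02, reject H0; the data support H1.

t = 2.84, df = 68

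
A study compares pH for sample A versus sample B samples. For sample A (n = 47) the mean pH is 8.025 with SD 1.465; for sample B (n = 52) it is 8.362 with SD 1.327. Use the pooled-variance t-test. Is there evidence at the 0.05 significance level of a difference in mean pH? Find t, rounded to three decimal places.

-1.201

Let group 1 = sample A, group 2 = sample B. H0: μ_1 = μ_2; H1: μ_1 ≠ μ_2 (two-sample pooled-variance t-test, two-sided).
s_p² = [(47−1)·1.465² + (52−1)·1.327²]/(47+52−2) = 1.94365
t = (8.025 − 8.362)/√[1.94365·(1/47 + 1/52)] = -1.201
df = n₁ + n₂ − 2 = 97
Two-sided p-value ≈ 0.233
Since p ≈ 0.233 > α = 0.05, fail to reject H0; the evidence is not statistically significant.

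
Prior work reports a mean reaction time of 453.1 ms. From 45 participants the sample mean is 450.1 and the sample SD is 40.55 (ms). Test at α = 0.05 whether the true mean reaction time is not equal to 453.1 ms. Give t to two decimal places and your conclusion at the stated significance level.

t = -0.50; fail to reject H0

H0: μ = 453.1; H1: μ ≠ 453.1 (one-sample t-test, two-sided).
t = (x̄ − μ₀)/(s/√n) = (450.1 − 453.1)/(40.55/√45) = -0.50
df = n − 1 = 44
Two-sided p-value ≈ 0.6222
Since p ≈ 0.6222 > α = 0.05, fail to reject H0; the data do not provide sufficient evidence against H0.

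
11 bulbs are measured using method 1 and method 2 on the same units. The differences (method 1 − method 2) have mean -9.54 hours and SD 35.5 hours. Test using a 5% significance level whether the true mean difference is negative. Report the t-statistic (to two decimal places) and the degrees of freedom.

H0: μ_d = 0; H1: μ_d < 0 (paired t-test on the differences, left-tailed).
t = d̄/(s_d/√n) = -9.54/(35.5/√11) = -0.89
df = n − 1 = 10
p-value = P(T ≤ -0.89) ≈ 0.197
Since p ≈ 0.197 > α = 0.05, fail to reject H0; the data do not provide sufficient evidence against H0.

t = -0.89, df = 10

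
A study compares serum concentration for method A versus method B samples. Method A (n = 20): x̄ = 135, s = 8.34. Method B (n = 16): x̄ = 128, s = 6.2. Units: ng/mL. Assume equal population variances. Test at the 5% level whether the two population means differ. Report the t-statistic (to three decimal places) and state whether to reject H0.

Let group 1 = method A, group 2 = method B. H0: μ_1 = μ_2; H1: μ_1 ≠ μ_2 (two-sample pooled-variance t-test, two-sided).
s_p² = [(20−1)·8.34² + (16−1)·6.2²]/(20+16−2) = 55.8281
t = (135 − 128)/√[55.8281·(1/20 + 1/16)] = 2.793
df = n₁ + n₂ − 2 = 34
Two-sided p-value ≈ 0.009
Since p ≈ 0.009 < α = 0.05, reject H0; the data support H1.

t = 2.793; reject H0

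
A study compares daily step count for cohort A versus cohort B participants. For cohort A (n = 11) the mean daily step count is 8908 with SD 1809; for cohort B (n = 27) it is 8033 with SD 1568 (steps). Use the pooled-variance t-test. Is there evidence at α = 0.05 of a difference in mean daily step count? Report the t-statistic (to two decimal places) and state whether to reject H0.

t = 1.49; fail to reject H0

Let group 1 = cohort A, group 2 = cohort B. H0: μ_1 = μ_2; H1: μ_1 ≠ μ_2 (two-sample pooled-variance t-test, two-sided).
s_p² = [(11−1)·1809² + (27−1)·1568²]/(11+27−2) = 2684700
t = (8908 − 8033)/√[2684700·(1/11 + 1/27)] = 1.49
df = n₁ + n₂ − 2 = 36
Two-sided p-value ≈ 0.1442
Since p ≈ 0.1442 > α = 0.05, fail to reject H0; the data do not provide sufficient evidence against H0.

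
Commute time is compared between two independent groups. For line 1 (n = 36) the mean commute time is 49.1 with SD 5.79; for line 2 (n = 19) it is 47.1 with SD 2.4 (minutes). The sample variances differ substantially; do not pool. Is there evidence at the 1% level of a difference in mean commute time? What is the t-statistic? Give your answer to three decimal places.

1.800

Let group 1 = line 1, group 2 = line 2. H0: μ_1 = μ_2; H1: μ_1 ≠ μ_2 (Welch's two-sample t-test, two-sided).
t = (x̄_1 − x̄_2)/√(s_1²/n_1 + s_2²/n_2) = (49.1 − 47.1)/√(5.79²/36 + 2.4²/19) = 1.800
Welch–Satterthwaite df ≈ 50.99
Two-sided p-value ≈ 0.078
Since p ≈ 0.078 > α = 0.01, fail to reject H0; the evidence is not statistically significant.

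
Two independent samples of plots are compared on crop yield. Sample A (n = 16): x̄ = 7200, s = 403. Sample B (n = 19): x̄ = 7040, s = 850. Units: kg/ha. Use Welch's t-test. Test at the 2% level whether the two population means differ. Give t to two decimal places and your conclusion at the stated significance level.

Let group 1 = sample A, group 2 = sample B. H0: μ_1 = μ_2; H1: μ_1 ≠ μ_2 (Welch's two-sample t-test, two-sided).
t = (x̄_1 − x̄_2)/√(s_1²/n_1 + s_2²/n_2) = (7200 − 7040)/√(403²/16 + 850²/19) = 0.73
Welch–Satterthwaite df ≈ 26.62
Two-sided p-value ≈ 0.472
Since p ≈ 0.472 > α = 0.02, fail to reject H0; the data do not provide sufficient evidence against H0.

t = 0.73; fail to reject H0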